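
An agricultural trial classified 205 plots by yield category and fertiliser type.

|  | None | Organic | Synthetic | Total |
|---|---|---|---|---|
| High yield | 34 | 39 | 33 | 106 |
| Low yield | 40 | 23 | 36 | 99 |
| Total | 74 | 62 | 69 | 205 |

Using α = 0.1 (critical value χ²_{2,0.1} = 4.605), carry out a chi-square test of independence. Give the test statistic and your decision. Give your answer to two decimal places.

4.51; fail to reject H₀

Grand total N = 205.
Expected counts (row total × column total / N):
  High yield, None: 106×74/205 = 38.2634
  High yield, Organic: 106×62/205 = 32.0585
  High yield, Synthetic: 106×69/205 = 35.6780
  Low yield, None: 99×74/205 = 35.7366
  Low yield, Organic: 99×62/205 = 29.9415
  Low yield, Synthetic: 99×69/205 = 33.3220
Contributions (O − E)²/E:
  (34 − 38.2634)²/38.2634 = 0.4750
  (39 − 32.0585)²/32.0585 = 1.5030
  (33 − 35.6780)²/35.6780 = 0.2010
  (40 − 35.7366)²/35.7366 = 0.5086
  (23 − 29.9415)²/29.9415 = 1.6093
  (36 − 33.3220)²/33.3220 = 0.2152
χ² = 0.4750 + 1.5030 + 0.2010 + 0.5086 + 1.6093 + 0.2152 = 4.51
df = (2−1)(3−1) = 2. Since 4.51 < 4.605, fail to reject the null hypothesis of independence at α = 0.1.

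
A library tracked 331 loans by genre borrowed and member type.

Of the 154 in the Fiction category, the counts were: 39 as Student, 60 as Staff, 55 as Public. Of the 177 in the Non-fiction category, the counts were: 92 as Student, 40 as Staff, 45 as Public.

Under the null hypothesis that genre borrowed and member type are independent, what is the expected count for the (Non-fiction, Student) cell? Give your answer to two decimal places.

70.05

Row total (Non-fiction) = 177; column total (Student) = 131; grand total N = 331.
Expected count = (row total × column total) / N = 177 × 131 / 331 = 70.05.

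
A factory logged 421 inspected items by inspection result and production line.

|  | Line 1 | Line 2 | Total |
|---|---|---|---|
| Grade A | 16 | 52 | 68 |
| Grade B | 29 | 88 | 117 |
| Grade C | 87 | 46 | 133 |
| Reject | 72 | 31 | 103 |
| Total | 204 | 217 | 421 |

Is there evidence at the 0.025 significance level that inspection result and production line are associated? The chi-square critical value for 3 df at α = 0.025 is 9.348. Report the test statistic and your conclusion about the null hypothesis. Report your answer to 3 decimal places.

Grand total N = 421.
Expected counts (row total × column total / N):
  Grade A, Line 1: 68×204/421 = 32.9501
  Grade A, Line 2: 68×217/421 = 35.0499
  Grade B, Line 1: 117×204/421 = 56.6936
  Grade B, Line 2: 117×217/421 = 60.3064
  Grade C, Line 1: 133×204/421 = 64.4466
  Grade C, Line 2: 133×217/421 = 68.5534
  Reject, Line 1: 103×204/421 = 49.9097
  Reject, Line 2: 103×217/421 = 53.0903
Contributions (O − E)²/E:
  (16 − 32.9501)²/32.9501 = 8.7194
  (52 − 35.0499)²/35.0499 = 8.1971
  (29 − 56.6936)²/56.6936 = 13.5277
  (88 − 60.3064)²/60.3064 = 12.7173
  (87 − 64.4466)²/64.4466 = 7.8927
  (46 − 68.5534)²/68.5534 = 7.4198
  (72 − 49.9097)²/49.9097 = 9.7773
  (31 − 53.0903)²/53.0903 = 9.1915
χ² = 8.7194 + 8.1971 + 13.5277 + 12.7173 + 7.8927 + 7.4198 + 9.7773 + 9.1915 = 77.443
df = (4−1)(2−1) = 3. Since 77.443 > 9.348, reject the null hypothesis of independence at α = 0.025.

77.443; reject H₀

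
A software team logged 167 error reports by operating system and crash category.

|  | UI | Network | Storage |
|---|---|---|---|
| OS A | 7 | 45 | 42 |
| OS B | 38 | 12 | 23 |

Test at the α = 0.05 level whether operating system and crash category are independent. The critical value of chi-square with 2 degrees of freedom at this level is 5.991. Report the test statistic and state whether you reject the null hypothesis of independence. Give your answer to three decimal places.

44.071; reject H₀

Row totals: 94, 73. Column totals: 45, 57, 65. Grand total N = 167.
Expected counts (row total × column total / N):
  OS A, UI: 94×45/167 = 25.3293
  OS A, Network: 94×57/167 = 32.0838
  OS A, Storage: 94×65/167 = 36.5868
  OS B, UI: 73×45/167 = 19.6707
  OS B, Network: 73×57/167 = 24.9162
  OS B, Storage: 73×65/167 = 28.4132
Contributions (O − E)²/E:
  (7 − 25.3293)²/25.3293 = 13.2638
  (45 − 32.0838)²/32.0838 = 5.1998
  (42 − 36.5868)²/36.5868 = 0.8009
  (38 − 19.6707)²/19.6707 = 17.0794
  (12 − 24.9162)²/24.9162 = 6.6956
  (23 − 28.4132)²/28.4132 = 1.0313
χ² = 13.2638 + 5.1998 + 0.8009 + 17.0794 + 6.6956 + 1.0313 = 44.071
df = (2−1)(3−1) = 2. Since 44.071 > 5.991, reject the null hypothesis of independence at α = 0.05.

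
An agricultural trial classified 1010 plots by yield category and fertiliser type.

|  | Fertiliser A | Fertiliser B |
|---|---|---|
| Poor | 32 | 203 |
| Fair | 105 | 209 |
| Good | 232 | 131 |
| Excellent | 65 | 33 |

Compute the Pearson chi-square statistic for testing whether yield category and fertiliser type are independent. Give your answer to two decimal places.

Row totals: 235, 314, 363, 98. Column totals: 434, 576. Grand total N = 1010.
Expected counts (row total × column total / N):
  Poor, Fertiliser A: 235×434/1010 = 100.980
  Poor, Fertiliser B: 235×576/1010 = 134.020
  Fair, Fertiliser A: 314×434/1010 = 134.927
  Fair, Fertiliser B: 314×576/1010 = 179.073
  Good, Fertiliser A: 363×434/1010 = 155.982
  Good, Fertiliser B: 363×576/1010 = 207.018
  Excellent, Fertiliser A: 98×434/1010 = 42.111
  Excellent, Fertiliser B: 98×576/1010 = 55.889
Contributions (O − E)²/E:
  (32 − 100.980)²/100.980 = 47.1206
  (203 − 134.020)²/134.020 = 35.5040
  (105 − 134.927)²/134.927 = 6.6379
  (209 − 179.073)²/179.073 = 5.0015
  (232 − 155.982)²/155.982 = 37.0475
  (131 − 207.018)²/207.018 = 27.9142
  (65 − 42.111)²/42.111 = 12.4411
  (33 − 55.889)²/55.889 = 9.3741
χ² = 47.1206 + 35.5040 + 6.6379 + 5.0015 + 37.0475 + 27.9142 + 12.4411 + 9.3741 = 181.04

181.04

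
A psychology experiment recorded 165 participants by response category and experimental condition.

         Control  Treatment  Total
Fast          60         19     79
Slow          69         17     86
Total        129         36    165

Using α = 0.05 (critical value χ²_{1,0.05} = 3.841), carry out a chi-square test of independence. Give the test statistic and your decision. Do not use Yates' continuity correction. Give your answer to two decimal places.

0.44; fail to reject H₀

Grand total N = 165.
Expected counts (row total × column total / N):
  Fast, Control: 79×129/165 = 61.764
  Fast, Treatment: 79×36/165 = 17.236
  Slow, Control: 86×129/165 = 67.236
  Slow, Treatment: 86×36/165 = 18.764
Contributions (O − E)²/E:
  (60 − 61.764)²/61.764 = 0.0504
  (19 − 17.236)²/17.236 = 0.1805
  (69 − 67.236)²/67.236 = 0.0463
  (17 − 18.764)²/18.764 = 0.1658
χ² = 0.0504 + 0.1805 + 0.0463 + 0.1658 = 0.44
df = (2−1)(2−1) = 1. Since 0.44 < 3.841, fail to reject the null hypothesis of independence at α = 0.05.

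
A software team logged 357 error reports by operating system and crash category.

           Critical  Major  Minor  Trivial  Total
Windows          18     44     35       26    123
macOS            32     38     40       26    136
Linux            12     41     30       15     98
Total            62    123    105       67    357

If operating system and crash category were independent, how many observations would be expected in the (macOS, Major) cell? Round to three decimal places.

46.857

Row total (macOS) = 136; column total (Major) = 123; grand total N = 357.
Expected count = (row total × column total) / N = 136 × 123 / 357 = 46.857.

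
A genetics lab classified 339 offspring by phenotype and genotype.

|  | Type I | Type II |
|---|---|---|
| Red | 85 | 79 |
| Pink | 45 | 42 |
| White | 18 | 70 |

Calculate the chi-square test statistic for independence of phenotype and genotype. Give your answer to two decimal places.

26.01

Row totals: 164, 87, 88. Column totals: 148, 191. Grand total N = 339.
Expected counts (row total × column total / N):
  Red, Type I: 164×148/339 = 71.599
  Red, Type II: 164×191/339 = 92.401
  Pink, Type I: 87×148/339 = 37.982
  Pink, Type II: 87×191/339 = 49.018
  White, Type I: 88×148/339 = 38.419
  White, Type II: 88×191/339 = 49.581
Contributions (O − E)²/E:
  (85 − 71.599)²/71.599 = 2.5082
  (79 − 92.401)²/92.401 = 1.9436
  (45 − 37.982)²/37.982 = 1.2967
  (42 − 49.018)²/49.018 = 1.0048
  (18 − 38.419)²/38.419 = 10.8523
  (70 − 49.581)²/49.581 = 8.4092
χ² = 2.5082 + 1.9436 + 1.2967 + 1.0048 + 10.8523 + 8.4092 = 26.01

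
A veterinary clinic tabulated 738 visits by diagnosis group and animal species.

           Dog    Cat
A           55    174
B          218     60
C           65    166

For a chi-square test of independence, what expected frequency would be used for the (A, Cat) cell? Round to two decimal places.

Row total (A) = 229; column total (Cat) = 400; grand total N = 738.
Expected count = (row total × column total) / N = 229 × 400 / 738 = 124.12.

124.12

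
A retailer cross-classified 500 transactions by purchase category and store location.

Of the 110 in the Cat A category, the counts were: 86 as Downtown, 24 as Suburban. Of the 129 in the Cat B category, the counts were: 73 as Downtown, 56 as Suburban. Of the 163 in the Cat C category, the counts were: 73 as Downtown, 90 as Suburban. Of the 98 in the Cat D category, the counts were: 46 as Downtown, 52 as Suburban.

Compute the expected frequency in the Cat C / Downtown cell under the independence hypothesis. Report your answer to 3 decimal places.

Row total (Cat C) = 163; column total (Downtown) = 278; grand total N = 500.
Expected count = (row total × column total) / N = 163 × 278 / 500 = 90.628.

90.628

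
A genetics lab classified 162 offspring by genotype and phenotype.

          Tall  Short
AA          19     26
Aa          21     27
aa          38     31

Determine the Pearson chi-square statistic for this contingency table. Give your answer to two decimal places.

Row totals: 45, 48, 69. Column totals: 78, 84. Grand total N = 162.
Expected counts (row total × column total / N):
  AA, Tall: 45×78/162 = 21.667
  AA, Short: 45×84/162 = 23.333
  Aa, Tall: 48×78/162 = 23.111
  Aa, Short: 48×84/162 = 24.889
  aa, Tall: 69×78/162 = 33.222
  aa, Short: 69×84/162 = 35.778
Contributions (O − E)²/E:
  (19 − 21.667)²/21.667 = 0.3283
  (26 − 23.333)²/23.333 = 0.3048
  (21 − 23.111)²/23.111 = 0.1928
  (27 − 24.889)²/24.889 = 0.1790
  (38 − 33.222)²/33.222 = 0.6872
  (31 − 35.778)²/35.778 = 0.6381
χ² = 0.3283 + 0.3048 + 0.1928 + 0.1790 + 0.6872 + 0.6381 = 2.33

2.33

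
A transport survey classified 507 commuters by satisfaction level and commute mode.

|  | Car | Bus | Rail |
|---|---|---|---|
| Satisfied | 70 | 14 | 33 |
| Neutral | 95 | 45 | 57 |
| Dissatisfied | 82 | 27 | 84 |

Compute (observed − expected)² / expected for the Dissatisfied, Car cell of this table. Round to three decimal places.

1.538

Row total (Dissatisfied) = 193; column total (Car) = 247; N = 507.
Expected count E = 193 × 247 / 507 = 94.0256.
Contribution = (O − E)²/E = (82 − 94.0256)² / 94.0256 = 1.538.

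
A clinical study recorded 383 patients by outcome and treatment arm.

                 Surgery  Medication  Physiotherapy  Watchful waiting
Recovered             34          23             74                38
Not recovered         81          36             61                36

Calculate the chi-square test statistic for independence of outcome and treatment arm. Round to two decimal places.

Row totals: 169, 214. Column totals: 115, 59, 135, 74. Grand total N = 383.
Expected counts (row total × column total / N):
  Recovered, Surgery: 169×115/383 = 50.744
  Recovered, Medication: 169×59/383 = 26.034
  Recovered, Physiotherapy: 169×135/383 = 59.569
  Recovered, Watchful waiting: 169×74/383 = 32.653
  Not recovered, Surgery: 214×115/383 = 64.256
  Not recovered, Medication: 214×59/383 = 32.966
  Not recovered, Physiotherapy: 214×135/383 = 75.431
  Not recovered, Watchful waiting: 214×74/383 = 41.347
Contributions (O − E)²/E:
  (34 − 50.744)²/50.744 = 5.5250
  (23 − 26.034)²/26.034 = 0.3536
  (74 − 59.569)²/59.569 = 3.4960
  (38 − 32.653)²/32.653 = 0.8756
  (81 − 64.256)²/64.256 = 4.3632
  (36 − 32.966)²/32.966 = 0.2792
  (61 − 75.431)²/75.431 = 2.7609
  (36 − 41.347)²/41.347 = 0.6915
χ² = 5.5250 + 0.3536 + 3.4960 + 0.8756 + 4.3632 + 0.2792 + 2.7609 + 0.6915 = 18.35

18.35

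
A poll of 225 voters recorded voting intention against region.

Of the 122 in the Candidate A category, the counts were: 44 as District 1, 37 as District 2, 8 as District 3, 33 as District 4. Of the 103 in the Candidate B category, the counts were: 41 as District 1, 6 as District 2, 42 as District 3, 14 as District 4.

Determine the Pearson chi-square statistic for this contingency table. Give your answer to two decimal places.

Row totals: 122, 103. Column totals: 85, 43, 50, 47. Grand total N = 225.
Expected counts (row total × column total / N):
  Candidate A, District 1: 122×85/225 = 46.089
  Candidate A, District 2: 122×43/225 = 23.316
  Candidate A, District 3: 122×50/225 = 27.111
  Candidate A, District 4: 122×47/225 = 25.484
  Candidate B, District 1: 103×85/225 = 38.911
  Candidate B, District 2: 103×43/225 = 19.684
  Candidate B, District 3: 103×50/225 = 22.889
  Candidate B, District 4: 103×47/225 = 21.516
Contributions (O − E)²/E:
  (44 − 46.089)²/46.089 = 0.0947
  (37 − 23.316)²/23.316 = 8.0310
  (8 − 27.111)²/27.111 = 13.4717
  (33 − 25.484)²/25.484 = 2.2167
  (41 − 38.911)²/38.911 = 0.1122
  (6 − 19.684)²/19.684 = 9.5129
  (42 − 22.889)²/22.889 = 15.9566
  (14 − 21.516)²/21.516 = 2.6255
χ² = 0.0947 + 8.0310 + 13.4717 + 2.2167 + 0.1122 + 9.5129 + 15.9566 + 2.6255 = 52.02

52.02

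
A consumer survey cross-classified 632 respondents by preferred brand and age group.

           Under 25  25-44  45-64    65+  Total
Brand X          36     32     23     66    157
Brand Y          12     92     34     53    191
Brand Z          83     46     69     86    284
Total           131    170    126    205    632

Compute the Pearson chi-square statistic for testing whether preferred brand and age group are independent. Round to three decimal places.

Grand total N = 632.
Expected counts (row total × column total / N):
  Brand X, Under 25: 157×131/632 = 32.5427
  Brand X, 25-44: 157×170/632 = 42.2310
  Brand X, 45-64: 157×126/632 = 31.3006
  Brand X, 65+: 157×205/632 = 50.9256
  Brand Y, Under 25: 191×131/632 = 39.5902
  Brand Y, 25-44: 191×170/632 = 51.3766
  Brand Y, 45-64: 191×126/632 = 38.0791
  Brand Y, 65+: 191×205/632 = 61.9541
  Brand Z, Under 25: 284×131/632 = 58.8671
  Brand Z, 25-44: 284×170/632 = 76.3924
  Brand Z, 45-64: 284×126/632 = 56.6203
  Brand Z, 65+: 284×205/632 = 92.1203
Contributions (O − E)²/E:
  (36 − 32.5427)²/32.5427 = 0.3673
  (32 − 42.2310)²/42.2310 = 2.4786
  (23 − 31.3006)²/31.3006 = 2.2012
  (66 − 50.9256)²/50.9256 = 4.4621
  (12 − 39.5902)²/39.5902 = 19.2275
  (92 − 51.3766)²/51.3766 = 32.1209
  (34 − 38.0791)²/38.0791 = 0.4370
  (53 − 61.9541)²/61.9541 = 1.2941
  (83 − 58.8671)²/58.8671 = 9.8934
  (46 − 76.3924)²/76.3924 = 12.0915
  (69 − 56.6203)²/56.6203 = 2.7067
  (86 − 92.1203)²/92.1203 = 0.4066
χ² = 0.3673 + 2.4786 + 2.2012 + 4.4621 + 19.2275 + 32.1209 + 0.4370 + 1.2941 + 9.8934 + 12.0915 + 2.7067 + 0.4066 = 87.687

87.687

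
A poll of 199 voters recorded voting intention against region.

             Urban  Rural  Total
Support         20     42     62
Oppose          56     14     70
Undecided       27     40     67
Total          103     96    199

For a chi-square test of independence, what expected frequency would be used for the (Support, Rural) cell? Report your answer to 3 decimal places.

Row total (Support) = 62; column total (Rural) = 96; grand total N = 199.
Expected count = (row total × column total) / N = 62 × 96 / 199 = 29.910.

29.910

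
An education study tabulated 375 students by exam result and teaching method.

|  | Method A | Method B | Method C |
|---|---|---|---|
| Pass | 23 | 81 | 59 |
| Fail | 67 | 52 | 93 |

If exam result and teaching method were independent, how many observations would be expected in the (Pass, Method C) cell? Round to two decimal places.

66.07

Row total (Pass) = 163; column total (Method C) = 152; grand total N = 375.
Expected count = (row total × column total) / N = 163 × 152 / 375 = 66.07.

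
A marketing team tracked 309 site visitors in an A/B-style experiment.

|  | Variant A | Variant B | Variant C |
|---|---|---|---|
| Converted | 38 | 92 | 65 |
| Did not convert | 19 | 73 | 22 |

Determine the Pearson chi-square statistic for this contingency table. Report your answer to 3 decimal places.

Row totals: 195, 114. Column totals: 57, 165, 87. Grand total N = 309.
Expected counts (row total × column total / N):
  Converted, Variant A: 195×57/309 = 35.9709
  Converted, Variant B: 195×165/309 = 104.1262
  Converted, Variant C: 195×87/309 = 54.9029
  Did not convert, Variant A: 114×57/309 = 21.0291
  Did not convert, Variant B: 114×165/309 = 60.8738
  Did not convert, Variant C: 114×87/309 = 32.0971
Contributions (O − E)²/E:
  (38 − 35.9709)²/35.9709 = 0.1145
  (92 − 104.1262)²/104.1262 = 1.4122
  (65 − 54.9029)²/54.9029 = 1.8569
  (19 − 21.0291)²/21.0291 = 0.1958
  (73 − 60.8738)²/60.8738 = 2.4156
  (22 − 32.0971)²/32.0971 = 3.1763
χ² = 0.1145 + 1.4122 + 1.8569 + 0.1958 + 2.4156 + 3.1763 = 9.171

9.171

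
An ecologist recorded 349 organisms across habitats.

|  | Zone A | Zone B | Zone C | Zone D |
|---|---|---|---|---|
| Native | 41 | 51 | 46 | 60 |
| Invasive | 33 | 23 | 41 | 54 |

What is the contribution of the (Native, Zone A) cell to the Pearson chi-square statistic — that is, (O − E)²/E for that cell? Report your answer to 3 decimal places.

0.023

Row total (Native) = 198; column total (Zone A) = 74; N = 349.
Expected count E = 198 × 74 / 349 = 41.9828.
Contribution = (O − E)²/E = (41 − 41.9828)² / 41.9828 = 0.023.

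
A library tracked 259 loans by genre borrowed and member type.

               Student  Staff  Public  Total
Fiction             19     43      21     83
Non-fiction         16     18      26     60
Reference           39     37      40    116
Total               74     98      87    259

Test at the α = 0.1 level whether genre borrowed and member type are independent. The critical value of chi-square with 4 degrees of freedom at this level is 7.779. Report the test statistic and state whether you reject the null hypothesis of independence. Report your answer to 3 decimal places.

Grand total N = 259.
Expected counts (row total × column total / N):
  Fiction, Student: 83×74/259 = 23.7143
  Fiction, Staff: 83×98/259 = 31.4054
  Fiction, Public: 83×87/259 = 27.8803
  Non-fiction, Student: 60×74/259 = 17.1429
  Non-fiction, Staff: 60×98/259 = 22.7027
  Non-fiction, Public: 60×87/259 = 20.1544
  Reference, Student: 116×74/259 = 33.1429
  Reference, Staff: 116×98/259 = 43.8919
  Reference, Public: 116×87/259 = 38.9653
Contributions (O − E)²/E:
  (19 − 23.7143)²/23.7143 = 0.9372
  (43 − 31.4054)²/31.4054 = 4.2806
  (21 − 27.8803)²/27.8803 = 1.6979
  (16 − 17.1429)²/17.1429 = 0.0762
  (18 − 22.7027)²/22.7027 = 0.9741
  (26 − 20.1544)²/20.1544 = 1.6955
  (39 − 33.1429)²/33.1429 = 1.0351
  (37 − 43.8919)²/43.8919 = 1.0822
  (40 − 38.9653)²/38.9653 = 0.0275
χ² = 0.9372 + 4.2806 + 1.6979 + 0.0762 + 0.9741 + 1.6955 + 1.0351 + 1.0822 + 0.0275 = 11.806
df = (3−1)(3−1) = 4. Since 11.806 > 7.779, reject the null hypothesis of independence at α = 0.1.

11.806; reject H₀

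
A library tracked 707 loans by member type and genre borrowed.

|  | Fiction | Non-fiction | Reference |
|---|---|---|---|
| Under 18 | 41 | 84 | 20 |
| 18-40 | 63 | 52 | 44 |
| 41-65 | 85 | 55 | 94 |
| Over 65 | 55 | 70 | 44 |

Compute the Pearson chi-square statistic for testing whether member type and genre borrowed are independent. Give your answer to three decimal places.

56.219

Row totals: 145, 159, 234, 169. Column totals: 244, 261, 202. Grand total N = 707.
Expected counts (row total × column total / N):
  Under 18, Fiction: 145×244/707 = 50.0424
  Under 18, Non-fiction: 145×261/707 = 53.5290
  Under 18, Reference: 145×202/707 = 41.4286
  18-40, Fiction: 159×244/707 = 54.8741
  18-40, Non-fiction: 159×261/707 = 58.6973
  18-40, Reference: 159×202/707 = 45.4286
  41-65, Fiction: 234×244/707 = 80.7581
  41-65, Non-fiction: 234×261/707 = 86.3847
  41-65, Reference: 234×202/707 = 66.8571
  Over 65, Fiction: 169×244/707 = 58.3253
  Over 65, Non-fiction: 169×261/707 = 62.3890
  Over 65, Reference: 169×202/707 = 48.2857
Contributions (O − E)²/E:
  (41 − 50.0424)²/50.0424 = 1.6339
  (84 − 53.5290)²/53.5290 = 17.3454
  (20 − 41.4286)²/41.4286 = 11.0838
  (63 − 54.8741)²/54.8741 = 1.2033
  (52 − 58.6973)²/58.6973 = 0.7642
  (44 − 45.4286)²/45.4286 = 0.0449
  (85 − 80.7581)²/80.7581 = 0.2228
  (55 − 86.3847)²/86.3847 = 11.4025
  (94 − 66.8571)²/66.8571 = 11.0196
  (55 − 58.3253)²/58.3253 = 0.1896
  (70 − 62.3890)²/62.3890 = 0.9285
  (44 − 48.2857)²/48.2857 = 0.3804
χ² = 1.6339 + 17.3454 + 11.0838 + 1.2033 + 0.7642 + 0.0449 + 0.2228 + 11.4025 + 11.0196 + 0.1896 + 0.9285 + 0.3804 = 56.219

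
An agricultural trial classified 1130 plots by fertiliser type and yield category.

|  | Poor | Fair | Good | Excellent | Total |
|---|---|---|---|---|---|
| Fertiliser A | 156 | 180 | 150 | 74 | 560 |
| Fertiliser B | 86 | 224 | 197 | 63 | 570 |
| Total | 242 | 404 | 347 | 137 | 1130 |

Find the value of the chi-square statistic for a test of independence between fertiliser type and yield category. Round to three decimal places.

32.203

Grand total N = 1130.
Expected counts (row total × column total / N):
  Fertiliser A, Poor: 560×242/1130 = 119.9292
  Fertiliser A, Fair: 560×404/1130 = 200.2124
  Fertiliser A, Good: 560×347/1130 = 171.9646
  Fertiliser A, Excellent: 560×137/1130 = 67.8938
  Fertiliser B, Poor: 570×242/1130 = 122.0708
  Fertiliser B, Fair: 570×404/1130 = 203.7876
  Fertiliser B, Good: 570×347/1130 = 175.0354
  Fertiliser B, Excellent: 570×137/1130 = 69.1062
Contributions (O − E)²/E:
  (156 − 119.9292)²/119.9292 = 10.8489
  (180 − 200.2124)²/200.2124 = 2.0405
  (150 − 171.9646)²/171.9646 = 2.8055
  (74 − 67.8938)²/67.8938 = 0.5492
  (86 − 122.0708)²/122.0708 = 10.6586
  (224 − 203.7876)²/203.7876 = 2.0047
  (197 − 175.0354)²/175.0354 = 2.7563
  (63 − 69.1062)²/69.1062 = 0.5395
χ² = 10.8489 + 2.0405 + 2.8055 + 0.5492 + 10.6586 + 2.0047 + 2.7563 + 0.5395 = 32.203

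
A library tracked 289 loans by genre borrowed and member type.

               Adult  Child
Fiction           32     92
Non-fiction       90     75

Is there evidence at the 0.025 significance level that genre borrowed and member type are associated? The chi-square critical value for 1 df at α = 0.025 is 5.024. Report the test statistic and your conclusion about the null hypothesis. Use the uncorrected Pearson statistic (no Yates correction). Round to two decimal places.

23.97; reject H₀

Row totals: 124, 165. Column totals: 122, 167. Grand total N = 289.
Expected counts (row total × column total / N):
  Fiction, Adult: 124×122/289 = 52.346
  Fiction, Child: 124×167/289 = 71.654
  Non-fiction, Adult: 165×122/289 = 69.654
  Non-fiction, Child: 165×167/289 = 95.346
Contributions (O − E)²/E:
  (32 − 52.346)²/52.346 = 7.9081
  (92 − 71.654)²/71.654 = 5.7772
  (90 − 69.654)²/69.654 = 5.9431
  (75 − 95.346)²/95.346 = 4.3417
χ² = 7.9081 + 5.7772 + 5.9431 + 4.3417 = 23.97
df = (2−1)(2−1) = 1. Since 23.97 > 5.024, reject the null hypothesis of independence at α = 0.025.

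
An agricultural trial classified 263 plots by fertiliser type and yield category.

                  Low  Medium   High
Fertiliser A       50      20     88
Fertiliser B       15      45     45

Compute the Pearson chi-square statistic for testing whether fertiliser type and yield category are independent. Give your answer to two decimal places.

33.02

Row totals: 158, 105. Column totals: 65, 65, 133. Grand total N = 263.
Expected counts (row total × column total / N):
  Fertiliser A, Low: 158×65/263 = 39.049
  Fertiliser A, Medium: 158×65/263 = 39.049
  Fertiliser A, High: 158×133/263 = 79.901
  Fertiliser B, Low: 105×65/263 = 25.951
  Fertiliser B, Medium: 105×65/263 = 25.951
  Fertiliser B, High: 105×133/263 = 53.099
Contributions (O − E)²/E:
  (50 − 39.049)²/39.049 = 3.0711
  (20 − 39.049)²/39.049 = 9.2925
  (88 − 79.901)²/79.901 = 0.8209
  (15 − 25.951)²/25.951 = 4.6212
  (45 − 25.951)²/25.951 = 13.9827
  (45 − 53.099)²/53.099 = 1.2353
χ² = 3.0711 + 9.2925 + 0.8209 + 4.6212 + 13.9827 + 1.2353 = 33.02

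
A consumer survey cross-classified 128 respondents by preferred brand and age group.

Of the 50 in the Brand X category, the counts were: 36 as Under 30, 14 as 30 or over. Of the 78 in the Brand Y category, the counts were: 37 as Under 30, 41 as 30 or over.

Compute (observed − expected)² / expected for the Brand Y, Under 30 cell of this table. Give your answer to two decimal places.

1.26

Row total (Brand Y) = 78; column total (Under 30) = 73; N = 128.
Expected count E = 78 × 73 / 128 = 44.484.
Contribution = (O − E)²/E = (37 − 44.484)² / 44.484 = 1.26.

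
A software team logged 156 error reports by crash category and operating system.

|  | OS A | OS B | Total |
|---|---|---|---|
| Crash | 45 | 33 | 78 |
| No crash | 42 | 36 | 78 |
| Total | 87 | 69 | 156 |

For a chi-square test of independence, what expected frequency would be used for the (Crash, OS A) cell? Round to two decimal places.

Row total (Crash) = 78; column total (OS A) = 87; grand total N = 156.
Expected count = (row total × column total) / N = 78 × 87 / 156 = 43.50.

43.50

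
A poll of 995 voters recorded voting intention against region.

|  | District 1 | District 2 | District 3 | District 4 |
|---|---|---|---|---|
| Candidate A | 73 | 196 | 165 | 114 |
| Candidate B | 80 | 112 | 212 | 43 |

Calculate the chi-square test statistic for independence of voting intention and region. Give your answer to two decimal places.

Row totals: 548, 447. Column totals: 153, 308, 377, 157. Grand total N = 995.
Expected counts (row total × column total / N):
  Candidate A, District 1: 548×153/995 = 84.265
  Candidate A, District 2: 548×308/995 = 169.632
  Candidate A, District 3: 548×377/995 = 207.634
  Candidate A, District 4: 548×157/995 = 86.468
  Candidate B, District 1: 447×153/995 = 68.735
  Candidate B, District 2: 447×308/995 = 138.368
  Candidate B, District 3: 447×377/995 = 169.366
  Candidate B, District 4: 447×157/995 = 70.532
Contributions (O − E)²/E:
  (73 − 84.265)²/84.265 = 1.5060
  (196 − 169.632)²/169.632 = 4.0987
  (165 − 207.634)²/207.634 = 8.7541
  (114 − 86.468)²/86.468 = 8.7664
  (80 − 68.735)²/68.735 = 1.8462
  (112 − 138.368)²/138.368 = 5.0248
  (212 − 169.366)²/169.366 = 10.7321
  (43 − 70.532)²/70.532 = 10.7471
χ² = 1.5060 + 4.0987 + 8.7541 + 8.7664 + 1.8462 + 5.0248 + 10.7321 + 10.7471 = 51.48

51.48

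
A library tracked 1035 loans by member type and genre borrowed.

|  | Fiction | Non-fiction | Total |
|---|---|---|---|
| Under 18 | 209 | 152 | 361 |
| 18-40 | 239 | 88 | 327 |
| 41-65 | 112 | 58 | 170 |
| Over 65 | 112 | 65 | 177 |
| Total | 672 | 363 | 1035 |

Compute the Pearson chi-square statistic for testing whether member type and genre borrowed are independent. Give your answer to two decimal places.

Grand total N = 1035.
Expected counts (row total × column total / N):
  Under 18, Fiction: 361×672/1035 = 234.388
  Under 18, Non-fiction: 361×363/1035 = 126.612
  18-40, Fiction: 327×672/1035 = 212.313
  18-40, Non-fiction: 327×363/1035 = 114.687
  41-65, Fiction: 170×672/1035 = 110.377
  41-65, Non-fiction: 170×363/1035 = 59.623
  Over 65, Fiction: 177×672/1035 = 114.922
  Over 65, Non-fiction: 177×363/1035 = 62.078
Contributions (O − E)²/E:
  (209 − 234.388)²/234.388 = 2.7499
  (152 − 126.612)²/126.612 = 5.0908
  (239 − 212.313)²/212.313 = 3.3545
  (88 − 114.687)²/114.687 = 6.2099
  (112 − 110.377)²/110.377 = 0.0239
  (58 − 59.623)²/59.623 = 0.0442
  (112 − 114.922)²/114.922 = 0.0743
  (65 − 62.078)²/62.078 = 0.1375
χ² = 2.7499 + 5.0908 + 3.3545 + 6.2099 + 0.0239 + 0.0442 + 0.0743 + 0.1375 = 17.69

17.69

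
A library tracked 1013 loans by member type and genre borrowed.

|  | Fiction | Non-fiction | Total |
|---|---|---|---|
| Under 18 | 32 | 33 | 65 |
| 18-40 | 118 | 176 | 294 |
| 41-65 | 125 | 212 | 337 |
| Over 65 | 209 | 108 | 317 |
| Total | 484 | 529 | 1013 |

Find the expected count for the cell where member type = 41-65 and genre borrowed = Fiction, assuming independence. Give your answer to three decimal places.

Row total (41-65) = 337; column total (Fiction) = 484; grand total N = 1013.
Expected count = (row total × column total) / N = 337 × 484 / 1013 = 161.015.

161.015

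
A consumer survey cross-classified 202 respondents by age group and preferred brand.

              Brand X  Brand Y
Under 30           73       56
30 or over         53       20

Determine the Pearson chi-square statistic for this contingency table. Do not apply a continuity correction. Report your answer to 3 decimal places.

5.094

Row totals: 129, 73. Column totals: 126, 76. Grand total N = 202.
Expected counts (row total × column total / N):
  Under 30, Brand X: 129×126/202 = 80.4653
  Under 30, Brand Y: 129×76/202 = 48.5347
  30 or over, Brand X: 73×126/202 = 45.5347
  30 or over, Brand Y: 73×76/202 = 27.4653
Contributions (O − E)²/E:
  (73 − 80.4653)²/80.4653 = 0.6926
  (56 − 48.5347)²/48.5347 = 1.1483
  (53 − 45.5347)²/45.5347 = 1.2239
  (20 − 27.4653)²/27.4653 = 2.0291
χ² = 0.6926 + 1.1483 + 1.2239 + 2.0291 = 5.094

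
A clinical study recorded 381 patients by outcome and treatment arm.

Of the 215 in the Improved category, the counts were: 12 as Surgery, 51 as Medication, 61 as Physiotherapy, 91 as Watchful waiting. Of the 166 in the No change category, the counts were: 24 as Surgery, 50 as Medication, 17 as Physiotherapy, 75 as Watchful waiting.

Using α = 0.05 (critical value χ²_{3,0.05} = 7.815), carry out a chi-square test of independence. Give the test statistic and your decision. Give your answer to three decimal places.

Row totals: 215, 166. Column totals: 36, 101, 78, 166. Grand total N = 381.
Expected counts (row total × column total / N):
  Improved, Surgery: 215×36/381 = 20.3150
  Improved, Medication: 215×101/381 = 56.9948
  Improved, Physiotherapy: 215×78/381 = 44.0157
  Improved, Watchful waiting: 215×166/381 = 93.6745
  No change, Surgery: 166×36/381 = 15.6850
  No change, Medication: 166×101/381 = 44.0052
  No change, Physiotherapy: 166×78/381 = 33.9843
  No change, Watchful waiting: 166×166/381 = 72.3255
Contributions (O − E)²/E:
  (12 − 20.3150)²/20.3150 = 3.4034
  (51 − 56.9948)²/56.9948 = 0.6305
  (61 − 44.0157)²/44.0157 = 6.5537
  (91 − 93.6745)²/93.6745 = 0.0764
  (24 − 15.6850)²/15.6850 = 4.4080
  (50 − 44.0052)²/44.0052 = 0.8167
  (17 − 33.9843)²/33.9843 = 8.4882
  (75 − 72.3255)²/72.3255 = 0.0989
χ² = 3.4034 + 0.6305 + 6.5537 + 0.0764 + 4.4080 + 0.8167 + 8.4882 + 0.0989 = 24.476
df = (2−1)(4−1) = 3. Since 24.476 > 7.815, reject the null hypothesis of independence at α = 0.05.

24.476; reject H₀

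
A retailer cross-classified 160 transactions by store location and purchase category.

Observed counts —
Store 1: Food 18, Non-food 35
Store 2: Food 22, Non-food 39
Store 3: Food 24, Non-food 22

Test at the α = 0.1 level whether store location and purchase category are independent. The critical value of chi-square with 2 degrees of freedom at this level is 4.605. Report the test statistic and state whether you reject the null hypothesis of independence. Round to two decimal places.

4.04; fail to reject H₀

Row totals: 53, 61, 46. Column totals: 64, 96. Grand total N = 160.
Expected counts (row total × column total / N):
  Store 1, Food: 53×64/160 = 21.200
  Store 1, Non-food: 53×96/160 = 31.800
  Store 2, Food: 61×64/160 = 24.400
  Store 2, Non-food: 61×96/160 = 36.600
  Store 3, Food: 46×64/160 = 18.400
  Store 3, Non-food: 46×96/160 = 27.600
Contributions (O − E)²/E:
  (18 − 21.200)²/21.200 = 0.4830
  (35 − 31.800)²/31.800 = 0.3220
  (22 − 24.400)²/24.400 = 0.2361
  (39 − 36.600)²/36.600 = 0.1574
  (24 − 18.400)²/18.400 = 1.7043
  (22 − 27.600)²/27.600 = 1.1362
χ² = 0.4830 + 0.3220 + 0.2361 + 0.1574 + 1.7043 + 1.1362 = 4.04
df = (3−1)(2−1) = 2. Since 4.04 < 4.605, fail to reject the null hypothesis of independence at α = 0.1.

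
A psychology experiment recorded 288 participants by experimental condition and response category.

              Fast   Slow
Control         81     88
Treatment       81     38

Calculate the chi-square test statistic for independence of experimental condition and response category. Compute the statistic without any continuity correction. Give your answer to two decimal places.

11.51

Row totals: 169, 119. Column totals: 162, 126. Grand total N = 288.
Expected counts (row total × column total / N):
  Control, Fast: 169×162/288 = 95.062
  Control, Slow: 169×126/288 = 73.938
  Treatment, Fast: 119×162/288 = 66.938
  Treatment, Slow: 119×126/288 = 52.062
Contributions (O − E)²/E:
  (81 − 95.062)²/95.062 = 2.0801
  (88 − 73.938)²/73.938 = 2.6744
  (81 − 66.938)²/66.938 = 2.9541
  (38 − 52.062)²/52.062 = 3.7982
χ² = 2.0801 + 2.6744 + 2.9541 + 3.7982 = 11.51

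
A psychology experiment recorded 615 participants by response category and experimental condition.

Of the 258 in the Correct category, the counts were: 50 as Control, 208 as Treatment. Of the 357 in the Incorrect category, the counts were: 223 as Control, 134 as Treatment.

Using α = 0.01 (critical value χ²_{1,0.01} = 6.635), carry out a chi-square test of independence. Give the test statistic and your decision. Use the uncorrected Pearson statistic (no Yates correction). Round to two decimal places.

112.62; reject H₀

Row totals: 258, 357. Column totals: 273, 342. Grand total N = 615.
Expected counts (row total × column total / N):
  Correct, Control: 258×273/615 = 114.527
  Correct, Treatment: 258×342/615 = 143.473
  Incorrect, Control: 357×273/615 = 158.473
  Incorrect, Treatment: 357×342/615 = 198.527
Contributions (O − E)²/E:
  (50 − 114.527)²/114.527 = 36.3559
  (208 − 143.473)²/143.473 = 29.0210
  (223 − 158.473)²/158.473 = 26.2741
  (134 − 198.527)²/198.527 = 20.9731
χ² = 36.3559 + 29.0210 + 26.2741 + 20.9731 = 112.62
df = (2−1)(2−1) = 1. Since 112.62 > 6.635, reject the null hypothesis of independence at α = 0.01.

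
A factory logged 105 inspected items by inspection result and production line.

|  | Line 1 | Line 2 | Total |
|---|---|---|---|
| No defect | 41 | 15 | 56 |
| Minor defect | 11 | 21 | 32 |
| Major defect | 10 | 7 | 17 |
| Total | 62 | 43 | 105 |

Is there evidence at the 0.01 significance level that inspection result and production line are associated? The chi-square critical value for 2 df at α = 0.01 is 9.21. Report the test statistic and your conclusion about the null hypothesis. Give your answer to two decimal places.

Grand total N = 105.
Expected counts (row total × column total / N):
  No defect, Line 1: 56×62/105 = 33.067
  No defect, Line 2: 56×43/105 = 22.933
  Minor defect, Line 1: 32×62/105 = 18.895
  Minor defect, Line 2: 32×43/105 = 13.105
  Major defect, Line 1: 17×62/105 = 10.038
  Major defect, Line 2: 17×43/105 = 6.962
Contributions (O − E)²/E:
  (41 − 33.067)²/33.067 = 1.9032
  (15 − 22.933)²/22.933 = 2.7442
  (11 − 18.895)²/18.895 = 3.2988
  (21 − 13.105)²/13.105 = 4.7563
  (10 − 10.038)²/10.038 = 0.0001
  (7 − 6.962)²/6.962 = 0.0002
χ² = 1.9032 + 2.7442 + 3.2988 + 4.7563 + 0.0001 + 0.0002 = 12.70
df = (3−1)(2−1) = 2. Since 12.70 > 9.21, reject the null hypothesis of independence at α = 0.01.

12.70; reject H₀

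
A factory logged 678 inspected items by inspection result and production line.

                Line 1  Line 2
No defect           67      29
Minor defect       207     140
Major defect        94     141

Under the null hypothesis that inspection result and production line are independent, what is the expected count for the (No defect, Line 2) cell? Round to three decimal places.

Row total (No defect) = 96; column total (Line 2) = 310; grand total N = 678.
Expected count = (row total × column total) / N = 96 × 310 / 678 = 43.894.

43.894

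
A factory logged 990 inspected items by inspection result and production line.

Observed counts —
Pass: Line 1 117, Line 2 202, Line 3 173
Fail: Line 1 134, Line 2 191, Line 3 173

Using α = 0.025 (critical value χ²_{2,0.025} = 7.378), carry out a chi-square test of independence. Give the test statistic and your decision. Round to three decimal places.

1.423; fail to reject H₀

Row totals: 492, 498. Column totals: 251, 393, 346. Grand total N = 990.
Expected counts (row total × column total / N):
  Pass, Line 1: 492×251/990 = 124.7394
  Pass, Line 2: 492×393/990 = 195.3091
  Pass, Line 3: 492×346/990 = 171.9515
  Fail, Line 1: 498×251/990 = 126.2606
  Fail, Line 2: 498×393/990 = 197.6909
  Fail, Line 3: 498×346/990 = 174.0485
Contributions (O − E)²/E:
  (117 − 124.7394)²/124.7394 = 0.4802
  (202 − 195.3091)²/195.3091 = 0.2292
  (173 − 171.9515)²/171.9515 = 0.0064
  (134 − 126.2606)²/126.2606 = 0.4744
  (191 − 197.6909)²/197.6909 = 0.2265
  (173 − 174.0485)²/174.0485 = 0.0063
χ² = 0.4802 + 0.2292 + 0.0064 + 0.4744 + 0.2265 + 0.0063 = 1.423
df = (2−1)(3−1) = 2. Since 1.423 < 7.378, fail to reject the null hypothesis of independence at α = 0.025.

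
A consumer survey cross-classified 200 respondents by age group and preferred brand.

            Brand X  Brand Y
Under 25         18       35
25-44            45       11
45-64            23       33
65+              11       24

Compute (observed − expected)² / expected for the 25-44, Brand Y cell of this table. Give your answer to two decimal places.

11.04

Row total (25-44) = 56; column total (Brand Y) = 103; N = 200.
Expected count E = 56 × 103 / 200 = 28.840.
Contribution = (O − E)²/E = (11 − 28.840)² / 28.840 = 11.04.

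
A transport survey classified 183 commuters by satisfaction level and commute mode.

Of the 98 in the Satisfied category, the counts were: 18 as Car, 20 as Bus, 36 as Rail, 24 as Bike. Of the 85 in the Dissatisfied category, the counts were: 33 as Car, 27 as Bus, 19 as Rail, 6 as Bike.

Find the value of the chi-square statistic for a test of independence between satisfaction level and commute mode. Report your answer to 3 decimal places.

Row totals: 98, 85. Column totals: 51, 47, 55, 30. Grand total N = 183.
Expected counts (row total × column total / N):
  Satisfied, Car: 98×51/183 = 27.3115
  Satisfied, Bus: 98×47/183 = 25.1694
  Satisfied, Rail: 98×55/183 = 29.4536
  Satisfied, Bike: 98×30/183 = 16.0656
  Dissatisfied, Car: 85×51/183 = 23.6885
  Dissatisfied, Bus: 85×47/183 = 21.8306
  Dissatisfied, Rail: 85×55/183 = 25.5464
  Dissatisfied, Bike: 85×30/183 = 13.9344
Contributions (O − E)²/E:
  (18 − 27.3115)²/27.3115 = 3.1746
  (20 − 25.1694)²/25.1694 = 1.0617
  (36 − 29.4536)²/29.4536 = 1.4550
  (24 − 16.0656)²/16.0656 = 3.9186
  (33 − 23.6885)²/23.6885 = 3.6602
  (27 − 21.8306)²/21.8306 = 1.2241
  (19 − 25.5464)²/25.5464 = 1.6775
  (6 − 13.9344)²/13.9344 = 4.5179
χ² = 3.1746 + 1.0617 + 1.4550 + 3.9186 + 3.6602 + 1.2241 + 1.6775 + 4.5179 = 20.690

20.690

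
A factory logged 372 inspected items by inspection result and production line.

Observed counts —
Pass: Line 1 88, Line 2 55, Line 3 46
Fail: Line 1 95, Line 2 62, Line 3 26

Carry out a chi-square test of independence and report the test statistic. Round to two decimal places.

6.15

Row totals: 189, 183. Column totals: 183, 117, 72. Grand total N = 372.
Expected counts (row total × column total / N):
  Pass, Line 1: 189×183/372 = 92.976
  Pass, Line 2: 189×117/372 = 59.444
  Pass, Line 3: 189×72/372 = 36.581
  Fail, Line 1: 183×183/372 = 90.024
  Fail, Line 2: 183×117/372 = 57.556
  Fail, Line 3: 183×72/372 = 35.419
Contributions (O − E)²/E:
  (88 − 92.976)²/92.976 = 0.2663
  (55 − 59.444)²/59.444 = 0.3322
  (46 − 36.581)²/36.581 = 2.4252
  (95 − 90.024)²/90.024 = 0.2750
  (62 − 57.556)²/57.556 = 0.3431
  (26 − 35.419)²/35.419 = 2.5048
χ² = 0.2663 + 0.3322 + 2.4252 + 0.2750 + 0.3431 + 2.5048 = 6.15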